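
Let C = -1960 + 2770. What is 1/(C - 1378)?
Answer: -1/568 ≈ -0.0017606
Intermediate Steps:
C = 810
1/(C - 1378) = 1/(810 - 1378) = 1/(-568) = -1/568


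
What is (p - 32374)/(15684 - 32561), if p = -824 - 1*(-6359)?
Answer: 26839/16877 ≈ 1.5903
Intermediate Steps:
p = 5535 (p = -824 + 6359 = 5535)
(p - 32374)/(15684 - 32561) = (5535 - 32374)/(15684 - 32561) = -26839/(-16877) = -26839*(-1/16877) = 26839/16877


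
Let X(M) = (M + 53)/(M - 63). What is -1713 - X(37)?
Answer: -22224/13 ≈ -1709.5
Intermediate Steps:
X(M) = (53 + M)/(-63 + M)
-1713 - X(37) = -1713 - (53 + 37)/(-63 + 37) = -1713 - 90/(-26) = -1713 - (-1)*90/26 = -1713 - 1*(-45/13) = -1713 + 45/13 = -22224/13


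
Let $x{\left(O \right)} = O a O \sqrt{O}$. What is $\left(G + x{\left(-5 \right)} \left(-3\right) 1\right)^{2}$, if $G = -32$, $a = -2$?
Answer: $-111476 - 9600 i \sqrt{5} \approx -1.1148 \cdot 10^{5} - 21466.0 i$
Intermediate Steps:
$x{\left(O \right)} = - 2 O^{\frac{5}{2}}$ ($x{\left(O \right)} = O \left(-2\right) O \sqrt{O} = - 2 O O^{\frac{3}{2}} = - 2 O^{\frac{5}{2}}$)
$\left(G + x{\left(-5 \right)} \left(-3\right) 1\right)^{2} = \left(-32 + - 2 \left(-5\right)^{\frac{5}{2}} \left(-3\right) 1\right)^{2} = \left(-32 + - 2 \cdot 25 i \sqrt{5} \left(-3\right) 1\right)^{2} = \left(-32 + - 50 i \sqrt{5} \left(-3\right) 1\right)^{2} = \left(-32 + 150 i \sqrt{5} \cdot 1\right)^{2} = \left(-32 + 150 i \sqrt{5}\right)^{2}$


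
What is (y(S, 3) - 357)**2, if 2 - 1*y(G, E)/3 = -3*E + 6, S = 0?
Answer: 116964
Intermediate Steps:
y(G, E) = -12 + 9*E (y(G, E) = 6 - 3*(-3*E + 6) = 6 - 3*(6 - 3*E) = 6 + (-18 + 9*E) = -12 + 9*E)
(y(S, 3) - 357)**2 = ((-12 + 9*3) - 357)**2 = ((-12 + 27) - 357)**2 = (15 - 357)**2 = (-342)**2 = 116964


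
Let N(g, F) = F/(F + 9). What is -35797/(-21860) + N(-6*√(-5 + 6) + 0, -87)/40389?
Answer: 18795782399/11477746020 ≈ 1.6376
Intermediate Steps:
N(g, F) = F/(9 + F)
-35797/(-21860) + N(-6*√(-5 + 6) + 0, -87)/40389 = -35797/(-21860) - 87/(9 - 87)/40389 = -35797*(-1/21860) - 87/(-78)*(1/40389) = 35797/21860 - 87*(-1/78)*(1/40389) = 35797/21860 + (29/26)*(1/40389) = 35797/21860 + 29/1050114 = 18795782399/11477746020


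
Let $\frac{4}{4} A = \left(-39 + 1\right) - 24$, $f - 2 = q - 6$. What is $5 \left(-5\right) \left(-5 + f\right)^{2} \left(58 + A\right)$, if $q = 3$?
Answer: $3600$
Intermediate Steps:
$f = -1$ ($f = 2 + \left(3 - 6\right) = 2 - 3 = -1$)
$A = -62$ ($A = \left(-39 + 1\right) - 24 = -38 - 24 = -62$)
$5 \left(-5\right) \left(-5 + f\right)^{2} \left(58 + A\right) = 5 \left(-5\right) \left(-5 - 1\right)^{2} \left(58 - 62\right) = - 25 \left(-6\right)^{2} \left(-4\right) = \left(-25\right) 36 \left(-4\right) = \left(-900\right) \left(-4\right) = 3600$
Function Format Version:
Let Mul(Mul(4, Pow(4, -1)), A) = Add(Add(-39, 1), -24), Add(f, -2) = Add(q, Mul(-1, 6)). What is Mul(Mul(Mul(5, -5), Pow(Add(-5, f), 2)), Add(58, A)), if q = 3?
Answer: 3600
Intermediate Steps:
f = -1 (f = Add(2, Add(3, Mul(-1, 6))) = Add(2, Add(3, -6)) = Add(2, -3) = -1)
A = -62 (A = Add(Add(-39, 1), -24) = Add(-38, -24) = -62)
Mul(Mul(Mul(5, -5), Pow(Add(-5, f), 2)), Add(58, A)) = Mul(Mul(Mul(5, -5), Pow(Add(-5, -1), 2)), Add(58, -62)) = Mul(Mul(-25, Pow(-6, 2)), -4) = Mul(Mul(-25, 36), -4) = Mul(-900, -4) = 3600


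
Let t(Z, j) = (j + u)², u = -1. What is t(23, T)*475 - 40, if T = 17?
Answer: 121560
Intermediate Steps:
t(Z, j) = (-1 + j)² (t(Z, j) = (j - 1)² = (-1 + j)²)
t(23, T)*475 - 40 = (-1 + 17)²*475 - 40 = 16²*475 - 40 = 256*475 - 40 = 121600 - 40 = 121560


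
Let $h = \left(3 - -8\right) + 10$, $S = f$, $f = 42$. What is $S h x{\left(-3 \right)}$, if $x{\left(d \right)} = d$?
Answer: $-2646$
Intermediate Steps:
$S = 42$
$h = 21$ ($h = \left(3 + 8\right) + 10 = 11 + 10 = 21$)
$S h x{\left(-3 \right)} = 42 \cdot 21 \left(-3\right) = 882 \left(-3\right) = -2646$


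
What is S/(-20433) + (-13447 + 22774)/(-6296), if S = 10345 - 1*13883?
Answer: -168303343/128646168 ≈ -1.3083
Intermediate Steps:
S = -3538 (S = 10345 - 13883 = -3538)
S/(-20433) + (-13447 + 22774)/(-6296) = -3538/(-20433) + (-13447 + 22774)/(-6296) = -3538*(-1/20433) + 9327*(-1/6296) = 3538/20433 - 9327/6296 = -168303343/128646168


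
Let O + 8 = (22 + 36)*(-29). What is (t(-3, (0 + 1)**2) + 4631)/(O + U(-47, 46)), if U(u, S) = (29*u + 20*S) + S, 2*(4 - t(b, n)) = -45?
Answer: -9315/4174 ≈ -2.2317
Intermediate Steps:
O = -1690 (O = -8 + (22 + 36)*(-29) = -8 + 58*(-29) = -8 - 1682 = -1690)
t(b, n) = 53/2 (t(b, n) = 4 - 1/2*(-45) = 4 + 45/2 = 53/2)
U(u, S) = 21*S + 29*u (U(u, S) = (20*S + 29*u) + S = 21*S + 29*u)
(t(-3, (0 + 1)**2) + 4631)/(O + U(-47, 46)) = (53/2 + 4631)/(-1690 + (21*46 + 29*(-47))) = 9315/(2*(-1690 + (966 - 1363))) = 9315/(2*(-1690 - 397)) = (9315/2)/(-2087) = (9315/2)*(-1/2087) = -9315/4174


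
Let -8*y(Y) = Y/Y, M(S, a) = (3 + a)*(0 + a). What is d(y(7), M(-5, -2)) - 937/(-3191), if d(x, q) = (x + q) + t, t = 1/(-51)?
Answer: -2409829/1301928 ≈ -1.8510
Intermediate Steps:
M(S, a) = a*(3 + a) (M(S, a) = (3 + a)*a = a*(3 + a))
y(Y) = -⅛ (y(Y) = -Y/(8*Y) = -⅛*1 = -⅛)
t = -1/51 (t = 1*(-1/51) = -1/51 ≈ -0.019608)
d(x, q) = -1/51 + q + x (d(x, q) = (x + q) - 1/51 = (q + x) - 1/51 = -1/51 + q + x)
d(y(7), M(-5, -2)) - 937/(-3191) = (-1/51 - 2*(3 - 2) - ⅛) - 937/(-3191) = (-1/51 - 2*1 - ⅛) - 937*(-1/3191) = (-1/51 - 2 - ⅛) + 937/3191 = -875/408 + 937/3191 = -2409829/1301928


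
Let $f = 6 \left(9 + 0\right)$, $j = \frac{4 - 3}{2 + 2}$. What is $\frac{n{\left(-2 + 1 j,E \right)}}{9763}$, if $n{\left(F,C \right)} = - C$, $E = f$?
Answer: $- \frac{54}{9763} \approx -0.0055311$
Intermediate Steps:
$j = \frac{1}{4}$ ($j = 1 \cdot \frac{1}{4} = \frac{1}{4} \approx 0.25$)
$f = 54$ ($f = 6 \cdot 9 = 54$)
$E = 54$
$\frac{n{\left(-2 + 1 j,E \right)}}{9763} = \frac{\left(-1\right) 54}{9763} = \left(-54\right) \frac{1}{9763} = - \frac{54}{9763}$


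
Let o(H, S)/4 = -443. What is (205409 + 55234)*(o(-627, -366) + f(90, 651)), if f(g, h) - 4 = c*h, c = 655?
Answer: 110678661591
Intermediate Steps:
o(H, S) = -1772 (o(H, S) = 4*(-443) = -1772)
f(g, h) = 4 + 655*h
(205409 + 55234)*(o(-627, -366) + f(90, 651)) = (205409 + 55234)*(-1772 + (4 + 655*651)) = 260643*(-1772 + (4 + 426405)) = 260643*(-1772 + 426409) = 260643*424637 = 110678661591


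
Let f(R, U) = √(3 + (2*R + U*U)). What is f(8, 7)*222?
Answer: 444*√17 ≈ 1830.7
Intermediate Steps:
f(R, U) = √(3 + U² + 2*R) (f(R, U) = √(3 + (2*R + U²)) = √(3 + (U² + 2*R)) = √(3 + U² + 2*R))
f(8, 7)*222 = √(3 + 7² + 2*8)*222 = √(3 + 49 + 16)*222 = √68*222 = (2*√17)*222 = 444*√17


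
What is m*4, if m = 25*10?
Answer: 1000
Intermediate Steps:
m = 250
m*4 = 250*4 = 1000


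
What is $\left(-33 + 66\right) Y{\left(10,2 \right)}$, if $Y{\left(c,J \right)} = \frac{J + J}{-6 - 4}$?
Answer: $- \frac{66}{5} \approx -13.2$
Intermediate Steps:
$Y{\left(c,J \right)} = - \frac{J}{5}$ ($Y{\left(c,J \right)} = \frac{2 J}{-10} = 2 J \left(- \frac{1}{10}\right) = - \frac{J}{5}$)
$\left(-33 + 66\right) Y{\left(10,2 \right)} = \left(-33 + 66\right) \left(\left(- \frac{1}{5}\right) 2\right) = 33 \left(- \frac{2}{5}\right) = - \frac{66}{5}$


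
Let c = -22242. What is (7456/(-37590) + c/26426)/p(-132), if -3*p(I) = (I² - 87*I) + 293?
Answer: 258277259/2417242573445 ≈ 0.00010685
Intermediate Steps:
p(I) = -293/3 + 29*I - I²/3 (p(I) = -((I² - 87*I) + 293)/3 = -(293 + I² - 87*I)/3 = -293/3 + 29*I - I²/3)
(7456/(-37590) + c/26426)/p(-132) = (7456/(-37590) - 22242/26426)/(-293/3 + 29*(-132) - ⅓*(-132)²) = (7456*(-1/37590) - 22242*1/26426)/(-293/3 - 3828 - ⅓*17424) = (-3728/18795 - 11121/13213)/(-293/3 - 3828 - 5808) = -258277259/(248338335*(-29201/3)) = -258277259/248338335*(-3/29201) = 258277259/2417242573445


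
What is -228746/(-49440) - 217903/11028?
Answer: -343771393/22717680 ≈ -15.132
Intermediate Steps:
-228746/(-49440) - 217903/11028 = -228746*(-1/49440) - 217903*1/11028 = 114373/24720 - 217903/11028 = -343771393/22717680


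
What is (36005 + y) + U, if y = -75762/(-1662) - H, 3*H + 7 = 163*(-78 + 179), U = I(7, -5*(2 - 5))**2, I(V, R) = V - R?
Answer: 25452908/831 ≈ 30629.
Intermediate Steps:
U = 64 (U = (7 - (-5)*(2 - 5))**2 = (7 - (-5)*(-3))**2 = (7 - 1*15)**2 = (7 - 15)**2 = (-8)**2 = 64)
H = 16456/3 (H = -7/3 + (163*(-78 + 179))/3 = -7/3 + (163*101)/3 = -7/3 + (1/3)*16463 = -7/3 + 16463/3 = 16456/3 ≈ 5485.3)
y = -4520431/831 (y = -75762/(-1662) - 1*16456/3 = -75762*(-1/1662) - 16456/3 = 12627/277 - 16456/3 = -4520431/831 ≈ -5439.8)
(36005 + y) + U = (36005 - 4520431/831) + 64 = 25399724/831 + 64 = 25452908/831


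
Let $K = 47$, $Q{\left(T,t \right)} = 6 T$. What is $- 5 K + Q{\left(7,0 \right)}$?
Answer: $-193$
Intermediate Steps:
$- 5 K + Q{\left(7,0 \right)} = \left(-5\right) 47 + 6 \cdot 7 = -235 + 42 = -193$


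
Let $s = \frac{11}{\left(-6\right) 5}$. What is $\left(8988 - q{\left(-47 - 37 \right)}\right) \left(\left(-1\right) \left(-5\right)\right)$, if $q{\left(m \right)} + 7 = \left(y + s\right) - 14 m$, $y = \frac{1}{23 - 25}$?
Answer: $\frac{117298}{3} \approx 39099.0$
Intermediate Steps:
$y = - \frac{1}{2}$ ($y = \frac{1}{-2} = - \frac{1}{2} \approx -0.5$)
$s = - \frac{11}{30}$ ($s = \frac{11}{-30} = 11 \left(- \frac{1}{30}\right) = - \frac{11}{30} \approx -0.36667$)
$q{\left(m \right)} = - \frac{118}{15} - 14 m$ ($q{\left(m \right)} = -7 - \left(\frac{13}{15} + 14 m\right) = - \frac{118}{15} - 14 m$)
$\left(8988 - q{\left(-47 - 37 \right)}\right) \left(\left(-1\right) \left(-5\right)\right) = \left(8988 - \left(- \frac{118}{15} - 14 \left(-47 - 37\right)\right)\right) \left(\left(-1\right) \left(-5\right)\right) = \left(8988 - \left(- \frac{118}{15} - 14 \left(-47 - 37\right)\right)\right) 5 = \left(8988 - \left(- \frac{118}{15} - -1176\right)\right) 5 = \left(8988 - \left(- \frac{118}{15} + 1176\right)\right) 5 = \left(8988 - \frac{17522}{15}\right) 5 = \frac{117298}{15} \cdot 5 = \frac{117298}{3}$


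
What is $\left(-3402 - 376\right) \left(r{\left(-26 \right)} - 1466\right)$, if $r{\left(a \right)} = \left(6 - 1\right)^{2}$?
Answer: $5444098$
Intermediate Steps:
$r{\left(a \right)} = 25$ ($r{\left(a \right)} = 5^{2} = 25$)
$\left(-3402 - 376\right) \left(r{\left(-26 \right)} - 1466\right) = \left(-3402 - 376\right) \left(25 - 1466\right) = \left(-3778\right) \left(-1441\right) = 5444098$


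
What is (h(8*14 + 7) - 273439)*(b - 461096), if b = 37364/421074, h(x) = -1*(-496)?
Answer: 2944076920307490/23393 ≈ 1.2585e+11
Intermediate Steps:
h(x) = 496
b = 18682/210537 (b = 37364*(1/421074) = 18682/210537 ≈ 0.088735)
(h(8*14 + 7) - 273439)*(b - 461096) = (496 - 273439)*(18682/210537 - 461096) = -272943*(-97077749870/210537) = 2944076920307490/23393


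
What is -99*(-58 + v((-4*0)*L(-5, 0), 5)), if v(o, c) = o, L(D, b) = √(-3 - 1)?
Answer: 5742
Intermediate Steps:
L(D, b) = 2*I (L(D, b) = √(-4) = 2*I)
-99*(-58 + v((-4*0)*L(-5, 0), 5)) = -99*(-58 + (-4*0)*(2*I)) = -99*(-58 + 0*(2*I)) = -99*(-58 + 0) = -99*(-58) = 5742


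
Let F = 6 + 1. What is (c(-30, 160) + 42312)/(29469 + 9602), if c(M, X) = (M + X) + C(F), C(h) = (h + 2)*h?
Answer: 42505/39071 ≈ 1.0879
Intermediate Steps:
F = 7
C(h) = h*(2 + h) (C(h) = (2 + h)*h = h*(2 + h))
c(M, X) = 63 + M + X (c(M, X) = (M + X) + 7*(2 + 7) = (M + X) + 7*9 = (M + X) + 63 = 63 + M + X)
(c(-30, 160) + 42312)/(29469 + 9602) = ((63 - 30 + 160) + 42312)/(29469 + 9602) = (193 + 42312)/39071 = 42505*(1/39071) = 42505/39071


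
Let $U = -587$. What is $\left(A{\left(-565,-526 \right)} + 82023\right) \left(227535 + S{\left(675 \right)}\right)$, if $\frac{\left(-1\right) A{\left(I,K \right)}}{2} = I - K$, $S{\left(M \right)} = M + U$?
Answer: $18688075923$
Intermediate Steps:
$S{\left(M \right)} = -587 + M$ ($S{\left(M \right)} = M - 587 = -587 + M$)
$A{\left(I,K \right)} = - 2 I + 2 K$ ($A{\left(I,K \right)} = - 2 \left(I - K\right) = - 2 I + 2 K$)
$\left(A{\left(-565,-526 \right)} + 82023\right) \left(227535 + S{\left(675 \right)}\right) = \left(\left(\left(-2\right) \left(-565\right) + 2 \left(-526\right)\right) + 82023\right) \left(227535 + \left(-587 + 675\right)\right) = \left(\left(1130 - 1052\right) + 82023\right) \left(227535 + 88\right) = \left(78 + 82023\right) 227623 = 82101 \cdot 227623 = 18688075923$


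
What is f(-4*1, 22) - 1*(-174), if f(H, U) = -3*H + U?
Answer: 208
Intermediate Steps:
f(H, U) = U - 3*H
f(-4*1, 22) - 1*(-174) = (22 - (-12)) - 1*(-174) = (22 - 3*(-4)) + 174 = (22 + 12) + 174 = 34 + 174 = 208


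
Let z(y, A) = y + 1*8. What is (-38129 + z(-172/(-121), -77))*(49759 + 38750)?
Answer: -408245018721/121 ≈ -3.3739e+9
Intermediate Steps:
z(y, A) = 8 + y (z(y, A) = y + 8 = 8 + y)
(-38129 + z(-172/(-121), -77))*(49759 + 38750) = (-38129 + (8 - 172/(-121)))*(49759 + 38750) = (-38129 + (8 - 172*(-1/121)))*88509 = (-38129 + (8 + 172/121))*88509 = (-38129 + 1140/121)*88509 = -4612469/121*88509 = -408245018721/121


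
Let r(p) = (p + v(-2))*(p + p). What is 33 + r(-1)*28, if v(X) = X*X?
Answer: -135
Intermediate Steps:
v(X) = X**2
r(p) = 2*p*(4 + p) (r(p) = (p + (-2)**2)*(p + p) = (p + 4)*(2*p) = (4 + p)*(2*p) = 2*p*(4 + p))
33 + r(-1)*28 = 33 + (2*(-1)*(4 - 1))*28 = 33 + (2*(-1)*3)*28 = 33 - 6*28 = 33 - 168 = -135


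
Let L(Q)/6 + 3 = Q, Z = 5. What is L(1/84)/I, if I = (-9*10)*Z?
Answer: 251/6300 ≈ 0.039841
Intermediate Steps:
L(Q) = -18 + 6*Q
I = -450 (I = -9*10*5 = -90*5 = -450)
L(1/84)/I = (-18 + 6/84)/(-450) = (-18 + 6*(1/84))*(-1/450) = (-18 + 1/14)*(-1/450) = -251/14*(-1/450) = 251/6300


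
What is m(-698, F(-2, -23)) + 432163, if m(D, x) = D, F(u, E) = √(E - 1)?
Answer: 431465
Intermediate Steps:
F(u, E) = √(-1 + E)
m(-698, F(-2, -23)) + 432163 = -698 + 432163 = 431465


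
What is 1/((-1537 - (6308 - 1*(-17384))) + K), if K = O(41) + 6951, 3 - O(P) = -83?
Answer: -1/18192 ≈ -5.4969e-5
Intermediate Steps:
O(P) = 86 (O(P) = 3 - 1*(-83) = 3 + 83 = 86)
K = 7037 (K = 86 + 6951 = 7037)
1/((-1537 - (6308 - 1*(-17384))) + K) = 1/((-1537 - (6308 - 1*(-17384))) + 7037) = 1/((-1537 - (6308 + 17384)) + 7037) = 1/((-1537 - 1*23692) + 7037) = 1/((-1537 - 23692) + 7037) = 1/(-25229 + 7037) = 1/(-18192) = -1/18192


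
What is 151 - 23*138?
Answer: -3023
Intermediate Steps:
151 - 23*138 = 151 - 3174 = -3023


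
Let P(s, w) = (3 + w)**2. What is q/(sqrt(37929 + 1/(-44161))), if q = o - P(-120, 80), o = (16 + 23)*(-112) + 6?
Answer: -11251*sqrt(18492226296362)/837491284 ≈ -57.770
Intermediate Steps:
o = -4362 (o = 39*(-112) + 6 = -4368 + 6 = -4362)
q = -11251 (q = -4362 - (3 + 80)**2 = -4362 - 1*83**2 = -4362 - 1*6889 = -4362 - 6889 = -11251)
q/(sqrt(37929 + 1/(-44161))) = -11251/sqrt(37929 + 1/(-44161)) = -11251/sqrt(37929 - 1/44161) = -11251*sqrt(18492226296362)/837491284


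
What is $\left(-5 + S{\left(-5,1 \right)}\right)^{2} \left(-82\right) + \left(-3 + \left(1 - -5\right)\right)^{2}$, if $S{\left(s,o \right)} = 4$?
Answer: $-73$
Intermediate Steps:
$\left(-5 + S{\left(-5,1 \right)}\right)^{2} \left(-82\right) + \left(-3 + \left(1 - -5\right)\right)^{2} = \left(-5 + 4\right)^{2} \left(-82\right) + \left(-3 + \left(1 - -5\right)\right)^{2} = \left(-1\right)^{2} \left(-82\right) + \left(-3 + \left(1 + 5\right)\right)^{2} = 1 \left(-82\right) + \left(-3 + 6\right)^{2} = -82 + 3^{2} = -82 + 9 = -73$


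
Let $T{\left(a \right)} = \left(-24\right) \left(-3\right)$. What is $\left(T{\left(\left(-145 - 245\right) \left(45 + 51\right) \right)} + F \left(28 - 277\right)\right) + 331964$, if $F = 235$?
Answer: $273521$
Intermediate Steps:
$T{\left(a \right)} = 72$
$\left(T{\left(\left(-145 - 245\right) \left(45 + 51\right) \right)} + F \left(28 - 277\right)\right) + 331964 = \left(72 + 235 \left(28 - 277\right)\right) + 331964 = \left(72 + 235 \left(-249\right)\right) + 331964 = \left(72 - 58515\right) + 331964 = -58443 + 331964 = 273521$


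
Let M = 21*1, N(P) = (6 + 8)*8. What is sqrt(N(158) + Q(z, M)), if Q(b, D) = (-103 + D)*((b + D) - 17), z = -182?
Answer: 2*sqrt(3677) ≈ 121.28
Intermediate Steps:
N(P) = 112 (N(P) = 14*8 = 112)
M = 21
Q(b, D) = (-103 + D)*(-17 + D + b) (Q(b, D) = (-103 + D)*((D + b) - 17) = (-103 + D)*(-17 + D + b))
sqrt(N(158) + Q(z, M)) = sqrt(112 + (1751 + 21**2 - 120*21 - 103*(-182) + 21*(-182))) = sqrt(112 + (1751 + 441 - 2520 + 18746 - 3822)) = sqrt(112 + 14596) = sqrt(14708) = 2*sqrt(3677)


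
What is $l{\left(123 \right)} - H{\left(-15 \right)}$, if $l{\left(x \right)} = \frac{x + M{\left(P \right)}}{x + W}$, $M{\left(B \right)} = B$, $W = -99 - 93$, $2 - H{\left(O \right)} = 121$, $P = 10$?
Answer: $\frac{8078}{69} \approx 117.07$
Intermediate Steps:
$H{\left(O \right)} = -119$ ($H{\left(O \right)} = 2 - 121 = -119$)
$W = -192$ ($W = -99 - 93 = -192$)
$l{\left(x \right)} = \frac{10 + x}{-192 + x}$ ($l{\left(x \right)} = \frac{x + 10}{x - 192} = \frac{10 + x}{-192 + x}$)
$l{\left(123 \right)} - H{\left(-15 \right)} = \frac{10 + 123}{-192 + 123} - -119 = \frac{1}{-69} \cdot 133 + 119 = \left(- \frac{1}{69}\right) 133 + 119 = - \frac{133}{69} + 119 = \frac{8078}{69}$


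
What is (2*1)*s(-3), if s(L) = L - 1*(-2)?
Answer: -2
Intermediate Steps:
s(L) = 2 + L (s(L) = L + 2 = 2 + L)
(2*1)*s(-3) = (2*1)*(2 - 3) = 2*(-1) = -2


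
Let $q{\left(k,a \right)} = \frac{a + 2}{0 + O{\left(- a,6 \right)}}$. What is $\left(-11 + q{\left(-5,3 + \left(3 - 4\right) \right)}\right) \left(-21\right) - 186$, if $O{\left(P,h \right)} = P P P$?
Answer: $\frac{111}{2} \approx 55.5$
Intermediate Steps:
$O{\left(P,h \right)} = P^{3}$ ($O{\left(P,h \right)} = P^{2} P = P^{3}$)
$q{\left(k,a \right)} = - \frac{2 + a}{a^{3}}$ ($q{\left(k,a \right)} = \frac{a + 2}{0 + \left(- a\right)^{3}} = \frac{2 + a}{0 - a^{3}} = \frac{2 + a}{\left(-1\right) a^{3}} = \left(2 + a\right) \left(- \frac{1}{a^{3}}\right) = - \frac{2 + a}{a^{3}}$)
$\left(-11 + q{\left(-5,3 + \left(3 - 4\right) \right)}\right) \left(-21\right) - 186 = \left(-11 + \frac{-2 - \left(3 + \left(3 - 4\right)\right)}{\left(3 + \left(3 - 4\right)\right)^{3}}\right) \left(-21\right) - 186 = \left(-11 + \frac{-2 - \left(3 - 1\right)}{\left(3 - 1\right)^{3}}\right) \left(-21\right) - 186 = \left(-11 + \frac{-2 - 2}{8}\right) \left(-21\right) - 186 = \left(-11 + \frac{1}{8} \left(-4\right)\right) \left(-21\right) - 186 = \left(-11 - \frac{1}{2}\right) \left(-21\right) - 186 = \left(- \frac{23}{2}\right) \left(-21\right) - 186 = \frac{483}{2} - 186 = \frac{111}{2}$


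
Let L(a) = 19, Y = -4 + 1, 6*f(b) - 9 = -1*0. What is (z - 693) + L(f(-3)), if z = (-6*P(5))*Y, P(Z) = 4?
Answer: -602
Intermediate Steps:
f(b) = 3/2 (f(b) = 3/2 + (-1*0)/6 = 3/2 + (1/6)*0 = 3/2 + 0 = 3/2)
Y = -3
z = 72 (z = -6*4*(-3) = -24*(-3) = 72)
(z - 693) + L(f(-3)) = (72 - 693) + 19 = -621 + 19 = -602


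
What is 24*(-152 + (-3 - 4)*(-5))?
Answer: -2808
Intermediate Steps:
24*(-152 + (-3 - 4)*(-5)) = 24*(-152 - 7*(-5)) = 24*(-152 + 35) = 24*(-117) = -2808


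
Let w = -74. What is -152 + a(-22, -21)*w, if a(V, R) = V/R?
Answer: -4820/21 ≈ -229.52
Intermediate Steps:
-152 + a(-22, -21)*w = -152 - 22/(-21)*(-74) = -152 - 22*(-1/21)*(-74) = -152 + (22/21)*(-74) = -152 - 1628/21 = -4820/21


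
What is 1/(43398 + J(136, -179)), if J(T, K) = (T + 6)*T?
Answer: 1/62710 ≈ 1.5946e-5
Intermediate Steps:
J(T, K) = T*(6 + T) (J(T, K) = (6 + T)*T = T*(6 + T))
1/(43398 + J(136, -179)) = 1/(43398 + 136*(6 + 136)) = 1/(43398 + 136*142) = 1/(43398 + 19312) = 1/62710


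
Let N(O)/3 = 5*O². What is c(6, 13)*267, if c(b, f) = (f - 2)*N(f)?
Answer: 7445295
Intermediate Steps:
N(O) = 15*O² (N(O) = 3*(5*O²) = 15*O²)
c(b, f) = 15*f²*(-2 + f) (c(b, f) = (f - 2)*(15*f²) = (-2 + f)*(15*f²) = 15*f²*(-2 + f))
c(6, 13)*267 = (15*13²*(-2 + 13))*267 = (15*169*11)*267 = 27885*267 = 7445295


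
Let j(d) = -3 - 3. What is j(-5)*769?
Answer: -4614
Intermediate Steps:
j(d) = -6
j(-5)*769 = -6*769 = -4614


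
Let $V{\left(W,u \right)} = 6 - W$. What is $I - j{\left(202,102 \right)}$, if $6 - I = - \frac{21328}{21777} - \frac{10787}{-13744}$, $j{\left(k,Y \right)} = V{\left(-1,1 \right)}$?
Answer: $- \frac{241079555}{299303088} \approx -0.80547$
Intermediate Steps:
$j{\left(k,Y \right)} = 7$ ($j{\left(k,Y \right)} = 6 - -1 = 6 + 1 = 7$)
$I = \frac{1854042061}{299303088}$ ($I = 6 - \left(- \frac{21328}{21777} - \frac{10787}{-13744}\right) = 6 - \left(\left(-21328\right) \frac{1}{21777} - - \frac{10787}{13744}\right) = 6 - \left(- \frac{21328}{21777} + \frac{10787}{13744}\right) = 6 - - \frac{58223533}{299303088} = 6 + \frac{58223533}{299303088} = \frac{1854042061}{299303088} \approx 6.1945$)
$I - j{\left(202,102 \right)} = \frac{1854042061}{299303088} - 7 = - \frac{241079555}{299303088}$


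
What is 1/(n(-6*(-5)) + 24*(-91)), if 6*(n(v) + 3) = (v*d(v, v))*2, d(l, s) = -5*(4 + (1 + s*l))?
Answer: -1/47437 ≈ -2.1081e-5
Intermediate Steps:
d(l, s) = -25 - 5*l*s (d(l, s) = -5*(4 + (1 + l*s)) = -5*(5 + l*s) = -25 - 5*l*s)
n(v) = -3 + v*(-25 - 5*v²)/3 (n(v) = -3 + ((v*(-25 - 5*v*v))*2)/6 = -3 + ((v*(-25 - 5*v²))*2)/6 = -3 + (2*v*(-25 - 5*v²))/6 = -3 + v*(-25 - 5*v²)/3)
1/(n(-6*(-5)) + 24*(-91)) = 1/((-3 - 5*(-6*(-5))*(5 + (-6*(-5))²)/3) + 24*(-91)) = 1/((-3 - 5/3*30*(5 + 30²)) - 2184) = 1/((-3 - 5/3*30*(5 + 900)) - 2184) = 1/((-3 - 5/3*30*905) - 2184) = 1/((-3 - 45250) - 2184) = 1/(-45253 - 2184) = 1/(-47437) = -1/47437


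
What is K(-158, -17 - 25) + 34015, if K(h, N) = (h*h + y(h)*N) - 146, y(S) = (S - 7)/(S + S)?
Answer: 9292149/158 ≈ 58811.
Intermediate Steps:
y(S) = (-7 + S)/(2*S) (y(S) = (-7 + S)/((2*S)) = (-7 + S)*(1/(2*S)) = (-7 + S)/(2*S))
K(h, N) = -146 + h**2 + N*(-7 + h)/(2*h) (K(h, N) = (h*h + ((-7 + h)/(2*h))*N) - 146 = (h**2 + N*(-7 + h)/(2*h)) - 146 = -146 + h**2 + N*(-7 + h)/(2*h))
K(-158, -17 - 25) + 34015 = (-158*(-146 + (-158)**2) + (-17 - 25)*(-7 - 158)/2)/(-158) + 34015 = -(-158*(-146 + 24964) + (1/2)*(-42)*(-165))/158 + 34015 = -(-158*24818 + 3465)/158 + 34015 = -(-3921244 + 3465)/158 + 34015 = -1/158*(-3917779) + 34015 = 3917779/158 + 34015 = 9292149/158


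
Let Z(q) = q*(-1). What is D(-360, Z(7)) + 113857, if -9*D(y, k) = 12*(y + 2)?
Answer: 343003/3 ≈ 1.1433e+5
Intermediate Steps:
Z(q) = -q
D(y, k) = -8/3 - 4*y/3 (D(y, k) = -4*(y + 2)/3 = -4*(2 + y)/3 = -(24 + 12*y)/9 = -8/3 - 4*y/3)
D(-360, Z(7)) + 113857 = (-8/3 - 4/3*(-360)) + 113857 = (-8/3 + 480) + 113857 = 1432/3 + 113857 = 343003/3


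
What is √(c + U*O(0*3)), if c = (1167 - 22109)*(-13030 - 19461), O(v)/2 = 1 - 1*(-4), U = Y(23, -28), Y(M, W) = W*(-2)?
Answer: √680427082 ≈ 26085.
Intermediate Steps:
Y(M, W) = -2*W
U = 56 (U = -2*(-28) = 56)
O(v) = 10 (O(v) = 2*(1 - 1*(-4)) = 2*(1 + 4) = 2*5 = 10)
c = 680426522 (c = -20942*(-32491) = 680426522)
√(c + U*O(0*3)) = √(680426522 + 56*10) = √(680426522 + 560) = √680427082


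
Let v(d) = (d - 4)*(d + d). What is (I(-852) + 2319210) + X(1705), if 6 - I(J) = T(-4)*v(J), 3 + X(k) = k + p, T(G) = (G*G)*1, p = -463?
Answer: -21017529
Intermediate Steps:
v(d) = 2*d*(-4 + d) (v(d) = (-4 + d)*(2*d) = 2*d*(-4 + d))
T(G) = G² (T(G) = G²*1 = G²)
X(k) = -466 + k (X(k) = -3 + (k - 463) = -3 + (-463 + k) = -466 + k)
I(J) = 6 - 32*J*(-4 + J) (I(J) = 6 - (-4)²*2*J*(-4 + J) = 6 - 16*2*J*(-4 + J) = 6 - 32*J*(-4 + J))
(I(-852) + 2319210) + X(1705) = ((6 - 32*(-852)*(-4 - 852)) + 2319210) + (-466 + 1705) = ((6 - 32*(-852)*(-856)) + 2319210) + 1239 = ((6 - 23337984) + 2319210) + 1239 = (-23337978 + 2319210) + 1239 = -21018768 + 1239 = -21017529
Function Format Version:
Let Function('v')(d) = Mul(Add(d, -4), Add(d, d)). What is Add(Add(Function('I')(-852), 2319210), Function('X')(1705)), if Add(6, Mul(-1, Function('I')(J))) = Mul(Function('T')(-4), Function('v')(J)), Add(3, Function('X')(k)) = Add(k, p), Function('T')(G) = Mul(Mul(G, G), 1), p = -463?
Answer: -21017529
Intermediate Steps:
Function('v')(d) = Mul(2, d, Add(-4, d)) (Function('v')(d) = Mul(Add(-4, d), Mul(2, d)) = Mul(2, d, Add(-4, d)))
Function('T')(G) = Pow(G, 2) (Function('T')(G) = Mul(Pow(G, 2), 1) = Pow(G, 2))
Function('X')(k) = Add(-466, k) (Function('X')(k) = Add(-3, Add(k, -463)) = Add(-3, Add(-463, k)) = Add(-466, k))
Function('I')(J) = Add(6, Mul(-32, J, Add(-4, J))) (Function('I')(J) = Add(6, Mul(-1, Mul(Pow(-4, 2), Mul(2, J, Add(-4, J))))) = Add(6, Mul(-1, Mul(16, Mul(2, J, Add(-4, J))))) = Add(6, Mul(-1, Mul(32, J, Add(-4, J)))) = Add(6, Mul(-32, J, Add(-4, J))))
Add(Add(Function('I')(-852), 2319210), Function('X')(1705)) = Add(Add(Add(6, Mul(-32, -852, Add(-4, -852))), 2319210), Add(-466, 1705)) = Add(Add(Add(6, Mul(-32, -852, -856)), 2319210), 1239) = Add(Add(Add(6, -23337984), 2319210), 1239) = Add(Add(-23337978, 2319210), 1239) = Add(-21018768, 1239) = -21017529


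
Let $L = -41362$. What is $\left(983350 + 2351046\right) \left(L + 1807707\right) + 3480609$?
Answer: $5889697183229$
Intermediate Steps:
$\left(983350 + 2351046\right) \left(L + 1807707\right) + 3480609 = \left(983350 + 2351046\right) \left(-41362 + 1807707\right) + 3480609 = 3334396 \cdot 1766345 + 3480609 = 5889693702620 + 3480609 = 5889697183229$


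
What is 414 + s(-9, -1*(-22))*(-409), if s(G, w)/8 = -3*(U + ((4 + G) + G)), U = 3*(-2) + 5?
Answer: -146826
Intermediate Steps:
U = -1 (U = -6 + 5 = -1)
s(G, w) = -72 - 48*G (s(G, w) = 8*(-3*(-1 + ((4 + G) + G))) = 8*(-3*(-1 + (4 + 2*G))) = 8*(-3*(3 + 2*G)) = 8*(-9 - 6*G) = -72 - 48*G)
414 + s(-9, -1*(-22))*(-409) = 414 + (-72 - 48*(-9))*(-409) = 414 + (-72 + 432)*(-409) = 414 + 360*(-409) = 414 - 147240 = -146826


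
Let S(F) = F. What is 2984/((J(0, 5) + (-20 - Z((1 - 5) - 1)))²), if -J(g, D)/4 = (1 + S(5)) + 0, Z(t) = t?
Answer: 2984/1521 ≈ 1.9619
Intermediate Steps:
J(g, D) = -24 (J(g, D) = -4*((1 + 5) + 0) = -4*(6 + 0) = -4*6 = -24)
2984/((J(0, 5) + (-20 - Z((1 - 5) - 1)))²) = 2984/((-24 + (-20 - ((1 - 5) - 1)))²) = 2984/((-24 + (-20 - (-4 - 1)))²) = 2984/((-24 + (-20 - 1*(-5)))²) = 2984/((-24 + (-20 + 5))²) = 2984/((-24 - 15)²) = 2984/((-39)²) = 2984/1521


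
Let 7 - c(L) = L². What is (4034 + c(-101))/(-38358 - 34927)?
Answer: 1232/14657 ≈ 0.084055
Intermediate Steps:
c(L) = 7 - L²
(4034 + c(-101))/(-38358 - 34927) = (4034 + (7 - 1*(-101)²))/(-38358 - 34927) = (4034 + (7 - 1*10201))/(-73285) = (4034 + (7 - 10201))*(-1/73285) = (4034 - 10194)*(-1/73285) = -6160*(-1/73285) = 1232/14657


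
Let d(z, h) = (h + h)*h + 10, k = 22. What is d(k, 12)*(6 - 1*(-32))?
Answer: 11324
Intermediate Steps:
d(z, h) = 10 + 2*h² (d(z, h) = (2*h)*h + 10 = 2*h² + 10 = 10 + 2*h²)
d(k, 12)*(6 - 1*(-32)) = (10 + 2*12²)*(6 - 1*(-32)) = (10 + 2*144)*(6 + 32) = (10 + 288)*38 = 298*38 = 11324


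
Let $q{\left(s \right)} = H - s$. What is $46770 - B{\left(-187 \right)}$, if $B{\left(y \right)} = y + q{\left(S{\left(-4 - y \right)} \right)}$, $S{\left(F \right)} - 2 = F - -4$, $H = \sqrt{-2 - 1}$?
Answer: $47146 - i \sqrt{3} \approx 47146.0 - 1.732 i$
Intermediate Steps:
$H = i \sqrt{3}$ ($H = \sqrt{-3} = i \sqrt{3} \approx 1.732 i$)
$S{\left(F \right)} = 6 + F$ ($S{\left(F \right)} = 2 + \left(F - -4\right) = 2 + \left(F + 4\right) = 2 + \left(4 + F\right) = 6 + F$)
$q{\left(s \right)} = - s + i \sqrt{3}$ ($q{\left(s \right)} = i \sqrt{3} - s = - s + i \sqrt{3}$)
$B{\left(y \right)} = -2 + 2 y + i \sqrt{3}$ ($B{\left(y \right)} = y - \left(2 - y - i \sqrt{3}\right) = y + \left(\left(-2 + y\right) + i \sqrt{3}\right) = y + \left(-2 + y + i \sqrt{3}\right) = -2 + 2 y + i \sqrt{3}$)
$46770 - B{\left(-187 \right)} = 46770 - \left(-2 + 2 \left(-187\right) + i \sqrt{3}\right) = 46770 - \left(-2 - 374 + i \sqrt{3}\right) = 46770 - \left(-376 + i \sqrt{3}\right) = 46770 + \left(376 - i \sqrt{3}\right) = 47146 - i \sqrt{3}$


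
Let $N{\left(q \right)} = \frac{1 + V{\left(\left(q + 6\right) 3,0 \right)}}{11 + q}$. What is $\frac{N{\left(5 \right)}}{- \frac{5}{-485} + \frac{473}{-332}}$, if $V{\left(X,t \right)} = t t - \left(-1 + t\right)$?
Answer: $- \frac{8051}{91098} \approx -0.088377$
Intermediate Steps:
$V{\left(X,t \right)} = 1 + t^{2} - t$ ($V{\left(X,t \right)} = t^{2} - \left(-1 + t\right) = 1 + t^{2} - t$)
$N{\left(q \right)} = \frac{2}{11 + q}$ ($N{\left(q \right)} = \frac{1 + \left(1 + 0^{2} - 0\right)}{11 + q} = \frac{1 + \left(1 + 0 + 0\right)}{11 + q} = \frac{1 + 1}{11 + q} = \frac{2}{11 + q}$)
$\frac{N{\left(5 \right)}}{- \frac{5}{-485} + \frac{473}{-332}} = \frac{2 \frac{1}{11 + 5}}{- \frac{5}{-485} + \frac{473}{-332}} = \frac{2 \cdot \frac{1}{16}}{\left(-5\right) \left(- \frac{1}{485}\right) + 473 \left(- \frac{1}{332}\right)} = \frac{2 \cdot \frac{1}{16}}{\frac{1}{97} - \frac{473}{332}} = \frac{1}{8 \left(- \frac{45549}{32204}\right)} = \frac{1}{8} \left(- \frac{32204}{45549}\right) = - \frac{8051}{91098}$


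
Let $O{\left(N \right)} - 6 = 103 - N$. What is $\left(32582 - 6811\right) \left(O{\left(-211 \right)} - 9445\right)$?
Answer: $-235160375$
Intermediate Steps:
$O{\left(N \right)} = 109 - N$ ($O{\left(N \right)} = 6 - \left(-103 + N\right) = 109 - N$)
$\left(32582 - 6811\right) \left(O{\left(-211 \right)} - 9445\right) = \left(32582 - 6811\right) \left(\left(109 - -211\right) - 9445\right) = 25771 \left(\left(109 + 211\right) - 9445\right) = 25771 \left(320 - 9445\right) = 25771 \left(-9125\right) = -235160375$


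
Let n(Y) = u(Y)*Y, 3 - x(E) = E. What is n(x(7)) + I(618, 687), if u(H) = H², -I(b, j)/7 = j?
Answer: -4873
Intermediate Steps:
I(b, j) = -7*j
x(E) = 3 - E
n(Y) = Y³ (n(Y) = Y²*Y = Y³)
n(x(7)) + I(618, 687) = (3 - 1*7)³ - 7*687 = (3 - 7)³ - 4809 = (-4)³ - 4809 = -64 - 4809 = -4873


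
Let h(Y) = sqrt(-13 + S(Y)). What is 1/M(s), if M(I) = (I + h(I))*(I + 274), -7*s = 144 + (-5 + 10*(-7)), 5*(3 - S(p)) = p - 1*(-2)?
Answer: -3381/9566726 - 49*I*sqrt(413)/9566726 ≈ -0.00035341 - 0.00010409*I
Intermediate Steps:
S(p) = 13/5 - p/5 (S(p) = 3 - (p - 1*(-2))/5 = 3 - (p + 2)/5 = 3 - (2 + p)/5 = 3 + (-2/5 - p/5) = 13/5 - p/5)
h(Y) = sqrt(-52/5 - Y/5) (h(Y) = sqrt(-13 + (13/5 - Y/5)) = sqrt(-52/5 - Y/5))
s = -69/7 (s = -(144 + (-5 + 10*(-7)))/7 = -(144 + (-5 - 70))/7 = -(144 - 75)/7 = -1/7*69 = -69/7 ≈ -9.8571)
M(I) = (274 + I)*(I + sqrt(-260 - 5*I)/5) (M(I) = (I + sqrt(-260 - 5*I)/5)*(I + 274) = (I + sqrt(-260 - 5*I)/5)*(274 + I) = (274 + I)*(I + sqrt(-260 - 5*I)/5))
1/M(s) = 1/((-69/7)**2 + 274*(-69/7) + 274*sqrt(-260 - 5*(-69/7))/5 + (1/5)*(-69/7)*sqrt(-260 - 5*(-69/7))) = 1/(4761/49 - 18906/7 + 274*sqrt(-260 + 345/7)/5 + (1/5)*(-69/7)*sqrt(-260 + 345/7)) = 1/(4761/49 - 18906/7 + 274*sqrt(-1475/7)/5 + (1/5)*(-69/7)*sqrt(-1475/7)) = 1/(4761/49 - 18906/7 + 274*(5*I*sqrt(413)/7)/5 + (1/5)*(-69/7)*(5*I*sqrt(413)/7)) = 1/(4761/49 - 18906/7 + 274*I*sqrt(413)/7 - 69*I*sqrt(413)/49) = 1/(-127581/49 + 1849*I*sqrt(413)/49)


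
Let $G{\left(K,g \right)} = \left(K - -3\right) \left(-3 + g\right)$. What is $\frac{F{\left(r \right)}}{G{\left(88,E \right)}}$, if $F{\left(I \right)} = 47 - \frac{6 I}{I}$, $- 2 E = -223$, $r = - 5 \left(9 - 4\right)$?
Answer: $\frac{82}{19747} \approx 0.0041525$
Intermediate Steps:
$r = -25$ ($r = \left(-5\right) 5 = -25$)
$E = \frac{223}{2}$ ($E = \left(- \frac{1}{2}\right) \left(-223\right) = \frac{223}{2} \approx 111.5$)
$G{\left(K,g \right)} = \left(-3 + g\right) \left(3 + K\right)$ ($G{\left(K,g \right)} = \left(K + 3\right) \left(-3 + g\right) = \left(3 + K\right) \left(-3 + g\right) = \left(-3 + g\right) \left(3 + K\right)$)
$F{\left(I \right)} = 41$ ($F{\left(I \right)} = 47 - 6 = 41$)
$\frac{F{\left(r \right)}}{G{\left(88,E \right)}} = \frac{41}{-9 - 264 + 3 \cdot \frac{223}{2} + 88 \cdot \frac{223}{2}} = \frac{41}{-9 - 264 + \frac{669}{2} + 9812} = \frac{41}{\frac{19747}{2}} = 41 \cdot \frac{2}{19747} = \frac{82}{19747}$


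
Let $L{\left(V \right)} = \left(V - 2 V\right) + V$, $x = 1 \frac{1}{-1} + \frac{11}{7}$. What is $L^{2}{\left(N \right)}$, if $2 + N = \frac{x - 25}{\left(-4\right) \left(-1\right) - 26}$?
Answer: $0$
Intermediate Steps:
$x = \frac{4}{7}$ ($x = 1 \left(-1\right) + 11 \cdot \frac{1}{7} = -1 + \frac{11}{7} = \frac{4}{7} \approx 0.57143$)
$N = - \frac{137}{154}$ ($N = -2 + \frac{\frac{4}{7} - 25}{\left(-4\right) \left(-1\right) - 26} = -2 - \frac{171}{7 \left(4 - 26\right)} = -2 - \frac{171}{7 \left(-22\right)} = -2 - - \frac{171}{154} = -2 + \frac{171}{154} = - \frac{137}{154} \approx -0.88961$)
$L{\left(V \right)} = 0$ ($L{\left(V \right)} = - V + V = 0$)
$L^{2}{\left(N \right)} = 0^{2} = 0$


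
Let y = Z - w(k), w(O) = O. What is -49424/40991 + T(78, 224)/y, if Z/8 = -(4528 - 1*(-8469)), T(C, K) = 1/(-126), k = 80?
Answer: -648000790753/537435296496 ≈ -1.2057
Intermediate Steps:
T(C, K) = -1/126
Z = -103976 (Z = 8*(-(4528 - 1*(-8469))) = 8*(-(4528 + 8469)) = 8*(-1*12997) = 8*(-12997) = -103976)
y = -104056 (y = -103976 - 1*80 = -103976 - 80 = -104056)
-49424/40991 + T(78, 224)/y = -49424/40991 - 1/126/(-104056) = -49424*1/40991 - 1/126*(-1/104056) = -49424/40991 + 1/13111056 = -648000790753/537435296496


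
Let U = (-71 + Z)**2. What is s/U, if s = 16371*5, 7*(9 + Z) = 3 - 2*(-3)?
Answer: 4010895/303601 ≈ 13.211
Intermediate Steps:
Z = -54/7 (Z = -9 + (3 - 2*(-3))/7 = -9 + (3 + 6)/7 = -9 + (1/7)*9 = -9 + 9/7 = -54/7 ≈ -7.7143)
s = 81855
U = 303601/49 (U = (-71 - 54/7)**2 = (-551/7)**2 = 303601/49 ≈ 6195.9)
s/U = 81855/(303601/49) = 81855*(49/303601) = 4010895/303601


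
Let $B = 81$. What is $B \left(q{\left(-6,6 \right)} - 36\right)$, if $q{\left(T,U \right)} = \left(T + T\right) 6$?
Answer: $-8748$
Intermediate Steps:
$q{\left(T,U \right)} = 12 T$ ($q{\left(T,U \right)} = 2 T 6 = 12 T$)
$B \left(q{\left(-6,6 \right)} - 36\right) = 81 \left(12 \left(-6\right) - 36\right) = 81 \left(-72 - 36\right) = 81 \left(-108\right) = -8748$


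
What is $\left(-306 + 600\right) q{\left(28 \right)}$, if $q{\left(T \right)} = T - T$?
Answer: $0$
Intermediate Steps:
$q{\left(T \right)} = 0$
$\left(-306 + 600\right) q{\left(28 \right)} = \left(-306 + 600\right) 0 = 294 \cdot 0 = 0$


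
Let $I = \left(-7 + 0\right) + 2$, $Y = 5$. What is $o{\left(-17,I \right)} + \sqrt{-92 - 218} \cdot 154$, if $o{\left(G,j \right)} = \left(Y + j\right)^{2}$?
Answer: $154 i \sqrt{310} \approx 2711.4 i$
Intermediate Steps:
$I = -5$ ($I = -7 + 2 = -5$)
$o{\left(G,j \right)} = \left(5 + j\right)^{2}$
$o{\left(-17,I \right)} + \sqrt{-92 - 218} \cdot 154 = \left(5 - 5\right)^{2} + \sqrt{-92 - 218} \cdot 154 = 0^{2} + \sqrt{-310} \cdot 154 = 0 + i \sqrt{310} \cdot 154 = 0 + 154 i \sqrt{310} = 154 i \sqrt{310}$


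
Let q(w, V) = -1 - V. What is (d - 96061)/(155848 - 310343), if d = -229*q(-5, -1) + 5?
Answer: 96056/154495 ≈ 0.62174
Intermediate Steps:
d = 5 (d = -229*(-1 - 1*(-1)) + 5 = -229*(-1 + 1) + 5 = -229*0 + 5 = 0 + 5 = 5)
(d - 96061)/(155848 - 310343) = (5 - 96061)/(155848 - 310343) = -96056/(-154495) = -96056*(-1/154495) = 96056/154495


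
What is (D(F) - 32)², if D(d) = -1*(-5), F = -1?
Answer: 729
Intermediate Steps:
D(d) = 5
(D(F) - 32)² = (5 - 32)² = (-27)² = 729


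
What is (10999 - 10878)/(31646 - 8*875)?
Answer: 121/24646 ≈ 0.0049095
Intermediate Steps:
(10999 - 10878)/(31646 - 8*875) = 121/(31646 - 7000) = 121/24646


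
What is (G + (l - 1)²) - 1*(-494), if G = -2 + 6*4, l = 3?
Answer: 520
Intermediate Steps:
G = 22 (G = -2 + 24 = 22)
(G + (l - 1)²) - 1*(-494) = (22 + (3 - 1)²) - 1*(-494) = (22 + 2²) + 494 = (22 + 4) + 494 = 26 + 494 = 520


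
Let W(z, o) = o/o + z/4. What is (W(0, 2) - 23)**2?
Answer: 484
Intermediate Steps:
W(z, o) = 1 + z/4 (W(z, o) = 1 + z*(1/4) = 1 + z/4)
(W(0, 2) - 23)**2 = ((1 + (1/4)*0) - 23)**2 = ((1 + 0) - 23)**2 = (1 - 23)**2 = (-22)**2 = 484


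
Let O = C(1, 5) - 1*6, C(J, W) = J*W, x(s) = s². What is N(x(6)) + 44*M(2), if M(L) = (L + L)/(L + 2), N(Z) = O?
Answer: 43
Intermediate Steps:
O = -1 (O = 1*5 - 1*6 = 5 - 6 = -1)
N(Z) = -1
M(L) = 2*L/(2 + L) (M(L) = (2*L)/(2 + L) = 2*L/(2 + L))
N(x(6)) + 44*M(2) = -1 + 44*(2*2/(2 + 2)) = -1 + 44*(2*2/4) = -1 + 44*(2*2*(¼)) = -1 + 44*1 = -1 + 44 = 43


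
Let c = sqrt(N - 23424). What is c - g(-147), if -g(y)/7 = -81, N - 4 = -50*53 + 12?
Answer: -567 + I*sqrt(26058) ≈ -567.0 + 161.42*I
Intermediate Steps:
N = -2634 (N = 4 + (-50*53 + 12) = 4 + (-2650 + 12) = 4 - 2638 = -2634)
g(y) = 567 (g(y) = -7*(-81) = 567)
c = I*sqrt(26058) (c = sqrt(-2634 - 23424) = sqrt(-26058) = I*sqrt(26058) ≈ 161.42*I)
c - g(-147) = I*sqrt(26058) - 1*567 = I*sqrt(26058) - 567 = -567 + I*sqrt(26058)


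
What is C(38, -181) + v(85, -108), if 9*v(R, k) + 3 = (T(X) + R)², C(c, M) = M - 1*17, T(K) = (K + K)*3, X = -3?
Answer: 2704/9 ≈ 300.44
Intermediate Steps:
T(K) = 6*K (T(K) = (2*K)*3 = 6*K)
C(c, M) = -17 + M (C(c, M) = M - 17 = -17 + M)
v(R, k) = -⅓ + (-18 + R)²/9 (v(R, k) = -⅓ + (6*(-3) + R)²/9 = -⅓ + (-18 + R)²/9)
C(38, -181) + v(85, -108) = (-17 - 181) + (-⅓ + (-18 + 85)²/9) = -198 + (-⅓ + (⅑)*67²) = -198 + (-⅓ + (⅑)*4489) = -198 + (-⅓ + 4489/9) = -198 + 4486/9 = 2704/9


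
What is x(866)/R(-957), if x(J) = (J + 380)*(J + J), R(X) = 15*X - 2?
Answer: -308296/2051 ≈ -150.31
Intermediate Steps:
R(X) = -2 + 15*X
x(J) = 2*J*(380 + J) (x(J) = (380 + J)*(2*J) = 2*J*(380 + J))
x(866)/R(-957) = (2*866*(380 + 866))/(-2 + 15*(-957)) = (2*866*1246)/(-2 - 14355) = 2158072/(-14357) = 2158072*(-1/14357) = -308296/2051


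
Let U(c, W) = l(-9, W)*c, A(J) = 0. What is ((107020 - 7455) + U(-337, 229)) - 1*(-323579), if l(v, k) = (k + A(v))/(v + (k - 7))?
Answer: 90052499/213 ≈ 4.2278e+5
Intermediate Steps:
l(v, k) = k/(-7 + k + v) (l(v, k) = (k + 0)/(v + (k - 7)) = k/(v + (-7 + k)) = k/(-7 + k + v))
U(c, W) = W*c/(-16 + W) (U(c, W) = (W/(-7 + W - 9))*c = (W/(-16 + W))*c = W*c/(-16 + W))
((107020 - 7455) + U(-337, 229)) - 1*(-323579) = ((107020 - 7455) + 229*(-337)/(-16 + 229)) - 1*(-323579) = (99565 + 229*(-337)/213) + 323579 = (99565 + 229*(-337)*(1/213)) + 323579 = (99565 - 77173/213) + 323579 = 21130172/213 + 323579 = 90052499/213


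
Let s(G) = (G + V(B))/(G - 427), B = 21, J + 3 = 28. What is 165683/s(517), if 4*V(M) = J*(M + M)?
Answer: 29822940/1559 ≈ 19130.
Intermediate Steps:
J = 25 (J = -3 + 28 = 25)
V(M) = 25*M/2 (V(M) = (25*(M + M))/4 = (25*(2*M))/4 = (50*M)/4 = 25*M/2)
s(G) = (525/2 + G)/(-427 + G) (s(G) = (G + (25/2)*21)/(G - 427) = (G + 525/2)/(-427 + G) = (525/2 + G)/(-427 + G))
165683/s(517) = 165683/(((525/2 + 517)/(-427 + 517))) = 165683/(((1559/2)/90)) = 165683/(((1/90)*(1559/2))) = 165683/(1559/180) = 165683*(180/1559) = 29822940/1559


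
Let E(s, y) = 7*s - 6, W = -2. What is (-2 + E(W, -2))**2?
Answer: 484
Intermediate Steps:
E(s, y) = -6 + 7*s
(-2 + E(W, -2))**2 = (-2 + (-6 + 7*(-2)))**2 = (-2 + (-6 - 14))**2 = (-2 - 20)**2 = (-22)**2 = 484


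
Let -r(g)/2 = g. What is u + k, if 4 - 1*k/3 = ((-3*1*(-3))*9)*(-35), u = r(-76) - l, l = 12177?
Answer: -3508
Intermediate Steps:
r(g) = -2*g
u = -12025 (u = -2*(-76) - 1*12177 = 152 - 12177 = -12025)
k = 8517 (k = 12 - 3*(-3*1*(-3))*9*(-35) = 12 - 3*-3*(-3)*9*(-35) = 12 - 3*9*9*(-35) = 12 - 243*(-35) = 12 - 3*(-2835) = 12 + 8505 = 8517)
u + k = -12025 + 8517 = -3508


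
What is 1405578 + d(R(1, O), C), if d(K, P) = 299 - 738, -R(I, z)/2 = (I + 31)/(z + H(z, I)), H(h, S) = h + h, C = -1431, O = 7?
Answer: 1405139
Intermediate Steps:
H(h, S) = 2*h
R(I, z) = -2*(31 + I)/(3*z) (R(I, z) = -2*(I + 31)/(z + 2*z) = -2*(31 + I)/(3*z))
d(K, P) = -439
1405578 + d(R(1, O), C) = 1405578 - 439 = 1405139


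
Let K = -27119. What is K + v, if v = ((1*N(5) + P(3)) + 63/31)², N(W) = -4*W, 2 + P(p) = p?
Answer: -25784683/961 ≈ -26831.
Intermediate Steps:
P(p) = -2 + p
v = 276676/961 (v = ((1*(-4*5) + (-2 + 3)) + 63/31)² = ((1*(-20) + 1) + 63*(1/31))² = ((-20 + 1) + 63/31)² = (-19 + 63/31)² = (-526/31)² = 276676/961 ≈ 287.90)
K + v = -27119 + 276676/961 = -25784683/961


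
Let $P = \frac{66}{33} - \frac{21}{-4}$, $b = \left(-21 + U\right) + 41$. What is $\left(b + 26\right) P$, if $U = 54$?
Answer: $725$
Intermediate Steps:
$b = 74$ ($b = \left(-21 + 54\right) + 41 = 33 + 41 = 74$)
$P = \frac{29}{4}$ ($P = 66 \cdot \frac{1}{33} - - \frac{21}{4} = 2 + \frac{21}{4} = \frac{29}{4} \approx 7.25$)
$\left(b + 26\right) P = \left(74 + 26\right) \frac{29}{4} = 100 \cdot \frac{29}{4} = 725$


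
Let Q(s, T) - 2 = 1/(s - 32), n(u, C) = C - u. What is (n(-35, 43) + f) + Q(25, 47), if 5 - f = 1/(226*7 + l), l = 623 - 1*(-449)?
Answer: 1576469/18578 ≈ 84.857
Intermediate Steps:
l = 1072 (l = 623 + 449 = 1072)
f = 13269/2654 (f = 5 - 1/(226*7 + 1072) = 5 - 1/(1582 + 1072) = 5 - 1/2654 = 13269/2654 ≈ 4.9996)
Q(s, T) = 2 + 1/(-32 + s) (Q(s, T) = 2 + 1/(s - 32) = 2 + 1/(-32 + s))
(n(-35, 43) + f) + Q(25, 47) = ((43 - 1*(-35)) + 13269/2654) + (-63 + 2*25)/(-32 + 25) = ((43 + 35) + 13269/2654) + (-63 + 50)/(-7) = (78 + 13269/2654) - ⅐*(-13) = 220281/2654 + 13/7 = 1576469/18578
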